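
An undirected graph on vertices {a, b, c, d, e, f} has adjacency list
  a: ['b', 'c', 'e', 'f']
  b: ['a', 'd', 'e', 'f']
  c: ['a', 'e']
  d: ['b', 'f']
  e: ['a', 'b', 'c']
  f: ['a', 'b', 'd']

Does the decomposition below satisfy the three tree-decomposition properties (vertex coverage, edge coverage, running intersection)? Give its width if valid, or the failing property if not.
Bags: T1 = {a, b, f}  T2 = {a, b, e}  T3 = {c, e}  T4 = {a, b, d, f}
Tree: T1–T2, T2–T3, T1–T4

No — edge (a,c) lies in no bag.

A tree decomposition must satisfy three properties: every vertex lies in some bag; for every edge, both endpoints lie together in some bag; and for every vertex, the bags containing it form a connected subtree. Here edge (a,c) lies in no bag, so the decomposition is invalid.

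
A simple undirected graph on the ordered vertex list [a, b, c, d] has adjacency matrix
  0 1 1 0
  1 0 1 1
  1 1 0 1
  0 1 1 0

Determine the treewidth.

A width-2 tree decomposition is:
Bags: B1 = {a, b, c}  B2 = {b, c, d}
Tree: B1–B2
Every bag has size at most 3, so the width is 3 − 1 = 2 and tw(G) ≤ 2. On the other hand G contains the 3-clique {b, c, d}. A clique must lie in a single bag of any decomposition, so no decomposition can have width below 2. The upper and lower bounds meet at 2, so that is the treewidth.

2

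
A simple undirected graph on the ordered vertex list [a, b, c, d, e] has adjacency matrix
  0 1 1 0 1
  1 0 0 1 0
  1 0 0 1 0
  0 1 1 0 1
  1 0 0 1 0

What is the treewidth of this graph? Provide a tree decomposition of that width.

Treewidth 2.
One such decomposition:
Bags: B1 = {a, d, e}  B2 = {a, c, d}  B3 = {a, b, d}
Tree: B1–B2, B2–B3

Each bag holds 3 vertices, so the decomposition has width 2, which upper-bounds the treewidth. For the lower bound, G contains the cycle a–e–d–c–a, so G is not a forest; only forests have treewidth ≤ 1, hence tw(G) ≥ 2. Combining the bounds, tw(G) = 2.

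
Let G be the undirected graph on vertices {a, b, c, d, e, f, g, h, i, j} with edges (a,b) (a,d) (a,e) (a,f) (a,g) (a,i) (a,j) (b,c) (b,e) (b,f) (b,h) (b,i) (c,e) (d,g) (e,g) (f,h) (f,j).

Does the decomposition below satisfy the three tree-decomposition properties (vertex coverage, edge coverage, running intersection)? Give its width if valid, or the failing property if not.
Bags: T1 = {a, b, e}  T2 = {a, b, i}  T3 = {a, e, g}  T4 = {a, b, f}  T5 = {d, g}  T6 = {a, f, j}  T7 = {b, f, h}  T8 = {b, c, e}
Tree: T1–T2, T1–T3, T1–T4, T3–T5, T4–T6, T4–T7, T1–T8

A tree decomposition must satisfy three properties: every vertex lies in some bag; for every edge, both endpoints lie together in some bag; and for every vertex, the bags containing it form a connected subtree. Here edge (a,d) lies in no bag, so the decomposition is invalid.

No — edge (a,d) lies in no bag.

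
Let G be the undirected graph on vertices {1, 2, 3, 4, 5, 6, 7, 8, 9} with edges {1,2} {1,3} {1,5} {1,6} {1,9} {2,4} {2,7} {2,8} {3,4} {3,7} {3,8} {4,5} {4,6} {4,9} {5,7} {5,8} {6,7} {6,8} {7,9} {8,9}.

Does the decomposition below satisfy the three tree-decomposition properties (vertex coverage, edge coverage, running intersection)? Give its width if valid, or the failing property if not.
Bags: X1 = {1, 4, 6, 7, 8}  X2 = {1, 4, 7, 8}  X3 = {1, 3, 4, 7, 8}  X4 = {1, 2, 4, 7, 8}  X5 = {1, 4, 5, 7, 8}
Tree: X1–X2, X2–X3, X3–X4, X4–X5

No — vertex 9 appears in no bag.

A tree decomposition must satisfy three properties: every vertex lies in some bag; for every edge, both endpoints lie together in some bag; and for every vertex, the bags containing it form a connected subtree. Here vertex 9 appears in no bag, so the decomposition is invalid.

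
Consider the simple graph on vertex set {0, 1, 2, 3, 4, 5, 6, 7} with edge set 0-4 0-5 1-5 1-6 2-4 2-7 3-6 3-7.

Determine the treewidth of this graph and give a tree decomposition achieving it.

Every bag has size at most 3, so the width is 3 − 1 = 2 and tw(G) ≤ 2. Since 4–2–7–3–6–1–5–0–4 is a cycle in G, G is not acyclic. Forests are exactly the graphs of treewidth ≤ 1, so tw(G) ≥ 2. Combining the bounds, tw(G) = 2.

Treewidth 2.
One such decomposition:
Bags: B1 = {2, 4, 7}  B2 = {3, 4, 7}  B3 = {3, 4, 6}  B4 = {1, 4, 6}  B5 = {1, 4, 5}  B6 = {0, 4, 5}
Tree: B1–B2, B2–B3, B3–B4, B4–B5, B5–B6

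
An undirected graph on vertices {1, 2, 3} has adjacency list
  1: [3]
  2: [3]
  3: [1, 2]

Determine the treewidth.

A width-1 tree decomposition is:
Bags: B1 = {2, 3}  B2 = {1, 3}
Tree: B1–B2
The largest bag has 2 vertices, giving width 1; this decomposition certifies tw(G) ≤ 1. Any graph with an edge has treewidth ≥ 1, and G has the edge 3–2. The upper and lower bounds meet at 1, so that is the treewidth.

1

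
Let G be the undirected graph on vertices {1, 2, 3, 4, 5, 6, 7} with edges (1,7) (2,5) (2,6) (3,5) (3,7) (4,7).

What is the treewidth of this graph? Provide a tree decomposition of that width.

Every bag has size at most 2, so the width is 2 − 1 = 1 and tw(G) ≤ 1. G has an edge, so its treewidth is at least 1. Hence tw(G) = 1 exactly.

Treewidth 1.
One such decomposition:
Bags: B1 = {3, 5}  B2 = {2, 5}  B3 = {3, 7}  B4 = {1, 7}  B5 = {2, 6}  B6 = {4, 7}
Tree: B1–B2, B1–B3, B3–B4, B2–B5, B3–B6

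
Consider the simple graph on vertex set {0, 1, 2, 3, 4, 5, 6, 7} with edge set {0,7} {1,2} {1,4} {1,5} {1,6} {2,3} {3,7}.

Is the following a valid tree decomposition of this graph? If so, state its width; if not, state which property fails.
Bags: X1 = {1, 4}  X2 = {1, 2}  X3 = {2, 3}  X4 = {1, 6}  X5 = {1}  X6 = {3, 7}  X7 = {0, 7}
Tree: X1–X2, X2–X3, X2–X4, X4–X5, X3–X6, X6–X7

A tree decomposition must satisfy three properties: every vertex lies in some bag; for every edge, both endpoints lie together in some bag; and for every vertex, the bags containing it form a connected subtree. Here vertex 5 appears in no bag, so the decomposition is invalid.

No — vertex 5 appears in no bag.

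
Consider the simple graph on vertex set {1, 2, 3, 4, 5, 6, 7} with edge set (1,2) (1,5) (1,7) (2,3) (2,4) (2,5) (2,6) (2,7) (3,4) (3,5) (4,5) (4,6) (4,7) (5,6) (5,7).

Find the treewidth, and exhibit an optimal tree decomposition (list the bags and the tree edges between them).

Treewidth 3.
Bags: B1 = {1, 2, 5, 7}  B2 = {2, 4, 5, 7}  B3 = {2, 4, 5, 6}  B4 = {2, 3, 4, 5}
Tree: B1–B2, B2–B3, B2–B4

The largest bag has 4 vertices, giving width 3; this decomposition certifies tw(G) ≤ 3. Conversely, {1, 2, 5, 7} is a clique of size 4, and the vertices of any clique must share a bag in every tree decomposition; so some bag has ≥ 4 vertices and tw(G) ≥ 3. The upper and lower bounds meet at 3, so that is the treewidth.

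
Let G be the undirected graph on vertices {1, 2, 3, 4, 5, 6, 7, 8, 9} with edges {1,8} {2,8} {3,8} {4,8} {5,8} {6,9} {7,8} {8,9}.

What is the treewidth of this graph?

1

A width-1 tree decomposition is:
Bags: B1 = {8, 9}  B2 = {3, 8}  B3 = {5, 8}  B4 = {1, 8}  B5 = {7, 8}  B6 = {4, 8}  B7 = {6, 9}  B8 = {2, 8}
Tree: B1–B2, B2–B3, B1–B4, B3–B5, B2–B6, B1–B7, B1–B8
The largest bag has 2 vertices, giving width 1; this decomposition certifies tw(G) ≤ 1. Any graph with an edge has treewidth ≥ 1, and G has the edge 8–9. Combining the bounds, tw(G) = 1.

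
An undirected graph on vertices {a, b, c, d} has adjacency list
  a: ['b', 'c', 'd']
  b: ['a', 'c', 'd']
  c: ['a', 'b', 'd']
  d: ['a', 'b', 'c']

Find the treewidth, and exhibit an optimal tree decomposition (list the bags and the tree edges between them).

Treewidth 3.
Bags: B1 = {a, b, c, d}
Tree: (single bag)

With just one bag of size 4, the width is 4 − 1 = 3, so tw(G) ≤ 3. On the other hand G contains the 4-clique {a, b, c, d}. A clique must lie in a single bag of any decomposition, so no decomposition can have width below 3. Hence tw(G) = 3 exactly.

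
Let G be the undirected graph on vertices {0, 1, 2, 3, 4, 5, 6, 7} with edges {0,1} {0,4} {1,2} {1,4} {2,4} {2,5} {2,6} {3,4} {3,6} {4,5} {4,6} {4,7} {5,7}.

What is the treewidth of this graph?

2

A width-2 tree decomposition is:
Bags: B1 = {2, 4, 5}  B2 = {4, 5, 7}  B3 = {2, 4, 6}  B4 = {1, 2, 4}  B5 = {0, 1, 4}  B6 = {3, 4, 6}
Tree: B1–B2, B1–B3, B1–B4, B4–B5, B3–B6
Every bag has size at most 3, so the width is 3 − 1 = 2 and tw(G) ≤ 2. On the other hand G contains the 3-clique {0, 1, 4}. A clique must lie in a single bag of any decomposition, so no decomposition can have width below 2. Combining the bounds, tw(G) = 2.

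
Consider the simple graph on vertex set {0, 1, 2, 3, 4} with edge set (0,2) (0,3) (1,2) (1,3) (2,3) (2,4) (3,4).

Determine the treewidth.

A width-2 tree decomposition is:
Bags: B1 = {1, 2, 3}  B2 = {2, 3, 4}  B3 = {0, 2, 3}
Tree: B1–B2, B1–B3
Every bag has size at most 3, so the width is 3 − 1 = 2 and tw(G) ≤ 2. For the lower bound, the 3 vertices {0, 2, 3} are pairwise adjacent, and any tree decomposition puts a clique entirely inside one bag — forcing width ≥ 2. Hence tw(G) = 2 exactly.

2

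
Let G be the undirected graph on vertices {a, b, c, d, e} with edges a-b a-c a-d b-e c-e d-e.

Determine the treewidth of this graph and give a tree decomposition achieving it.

The largest bag has 3 vertices, giving width 2; this decomposition certifies tw(G) ≤ 2. The edges c–e–d–a–c form a cycle, so G is not a tree and its treewidth is at least 2. Combining the bounds, tw(G) = 2.

Treewidth 2.
One such decomposition:
Bags: B1 = {a, c, e}  B2 = {a, d, e}  B3 = {a, b, e}
Tree: B1–B2, B2–B3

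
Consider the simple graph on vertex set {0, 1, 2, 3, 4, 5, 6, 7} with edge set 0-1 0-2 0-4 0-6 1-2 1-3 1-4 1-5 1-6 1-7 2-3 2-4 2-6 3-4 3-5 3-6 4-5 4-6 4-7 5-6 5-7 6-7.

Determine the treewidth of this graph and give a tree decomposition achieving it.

The largest bag has 5 vertices, giving width 4; this decomposition certifies tw(G) ≤ 4. On the other hand G contains the 5-clique {0, 1, 2, 4, 6}. A clique must lie in a single bag of any decomposition, so no decomposition can have width below 4. The upper and lower bounds meet at 4, so that is the treewidth.

Treewidth 4.
One optimal decomposition is:
Bags: B1 = {1, 2, 3, 4, 6}  B2 = {1, 3, 4, 5, 6}  B3 = {0, 1, 2, 4, 6}  B4 = {1, 4, 5, 6, 7}
Tree: B1–B2, B1–B3, B2–B4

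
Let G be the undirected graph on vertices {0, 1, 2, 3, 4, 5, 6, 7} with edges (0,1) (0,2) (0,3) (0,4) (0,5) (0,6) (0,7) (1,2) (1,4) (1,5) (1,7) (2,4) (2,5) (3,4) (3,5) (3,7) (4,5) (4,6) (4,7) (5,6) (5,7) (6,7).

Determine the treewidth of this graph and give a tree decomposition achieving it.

Each bag holds 5 vertices, so the decomposition has width 4, which upper-bounds the treewidth. Conversely, {0, 1, 2, 4, 5} is a clique of size 5, and the vertices of any clique must share a bag in every tree decomposition; so some bag has ≥ 5 vertices and tw(G) ≥ 4. Therefore the treewidth is 4.

Treewidth 4.
One optimal decomposition is:
Bags: B1 = {0, 1, 2, 4, 5}  B2 = {0, 1, 4, 5, 7}  B3 = {0, 4, 5, 6, 7}  B4 = {0, 3, 4, 5, 7}
Tree: B1–B2, B2–B3, B3–B4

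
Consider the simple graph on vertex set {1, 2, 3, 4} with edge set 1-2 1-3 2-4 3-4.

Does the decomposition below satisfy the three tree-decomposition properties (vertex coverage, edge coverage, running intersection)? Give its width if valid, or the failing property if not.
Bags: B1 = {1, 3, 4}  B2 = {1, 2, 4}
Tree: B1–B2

Every vertex of G appears in some bag (union = {1, 2, 3, 4}); every edge is covered by a bag; and for each vertex v the set of bags containing v is connected in the bag tree. The decomposition is therefore valid. The largest bag has 3 vertices, so the width is 2.

Yes; width 2.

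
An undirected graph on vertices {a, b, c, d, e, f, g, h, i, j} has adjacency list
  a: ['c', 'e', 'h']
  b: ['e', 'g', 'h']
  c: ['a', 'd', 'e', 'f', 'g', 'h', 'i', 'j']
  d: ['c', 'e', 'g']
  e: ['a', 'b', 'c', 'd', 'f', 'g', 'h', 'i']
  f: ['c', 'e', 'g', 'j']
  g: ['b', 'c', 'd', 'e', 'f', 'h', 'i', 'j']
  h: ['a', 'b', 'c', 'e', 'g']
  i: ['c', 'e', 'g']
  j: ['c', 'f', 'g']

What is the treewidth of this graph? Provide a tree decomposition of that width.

Treewidth 3.
Bags: B1 = {c, e, g, h}  B2 = {c, e, f, g}  B3 = {c, f, g, j}  B4 = {c, e, g, i}  B5 = {c, d, e, g}  B6 = {b, e, g, h}  B7 = {a, c, e, h}
Tree: B1–B2, B2–B3, B1–B4, B4–B5, B1–B6, B1–B7

Every bag has size at most 4, so the width is 4 − 1 = 3 and tw(G) ≤ 3. For the lower bound, the 4 vertices {c, f, g, j} are pairwise adjacent, and any tree decomposition puts a clique entirely inside one bag — forcing width ≥ 3. Therefore the treewidth is 3.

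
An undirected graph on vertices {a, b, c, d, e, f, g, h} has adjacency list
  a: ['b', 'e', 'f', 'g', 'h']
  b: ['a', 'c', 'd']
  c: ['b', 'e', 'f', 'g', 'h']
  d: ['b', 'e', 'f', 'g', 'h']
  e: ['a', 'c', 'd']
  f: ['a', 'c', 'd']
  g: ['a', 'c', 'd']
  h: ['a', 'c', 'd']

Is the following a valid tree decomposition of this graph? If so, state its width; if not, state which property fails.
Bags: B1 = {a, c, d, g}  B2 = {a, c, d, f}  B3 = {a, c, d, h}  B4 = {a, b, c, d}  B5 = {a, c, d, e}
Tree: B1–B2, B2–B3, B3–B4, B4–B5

Yes; width 3.

Every vertex of G appears in some bag (union = {a, b, c, d, e, f, g, h}); every edge is covered by a bag; and for each vertex v the set of bags containing v is connected in the bag tree. The decomposition is therefore valid. The largest bag has 4 vertices, so the width is 3.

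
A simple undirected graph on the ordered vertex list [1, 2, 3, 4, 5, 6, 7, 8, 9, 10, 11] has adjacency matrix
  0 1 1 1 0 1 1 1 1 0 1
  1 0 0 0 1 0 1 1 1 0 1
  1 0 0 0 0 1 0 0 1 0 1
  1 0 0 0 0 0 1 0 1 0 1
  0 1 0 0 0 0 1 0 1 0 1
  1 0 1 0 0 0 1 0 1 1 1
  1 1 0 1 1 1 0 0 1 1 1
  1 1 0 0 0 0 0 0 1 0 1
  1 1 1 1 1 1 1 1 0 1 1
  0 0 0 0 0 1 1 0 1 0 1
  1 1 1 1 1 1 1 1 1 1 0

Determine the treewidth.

4

A width-4 tree decomposition is:
Bags: B1 = {2, 5, 7, 9, 11}  B2 = {1, 2, 7, 9, 11}  B3 = {1, 6, 7, 9, 11}  B4 = {1, 2, 8, 9, 11}  B5 = {1, 4, 7, 9, 11}  B6 = {1, 3, 6, 9, 11}  B7 = {6, 7, 9, 10, 11}
Tree: B1–B2, B2–B3, B2–B4, B2–B5, B3–B6, B3–B7
Every bag has size at most 5, so the width is 5 − 1 = 4 and tw(G) ≤ 4. For the lower bound, the 5 vertices {1, 2, 8, 9, 11} are pairwise adjacent, and any tree decomposition puts a clique entirely inside one bag — forcing width ≥ 4. Hence tw(G) = 4 exactly.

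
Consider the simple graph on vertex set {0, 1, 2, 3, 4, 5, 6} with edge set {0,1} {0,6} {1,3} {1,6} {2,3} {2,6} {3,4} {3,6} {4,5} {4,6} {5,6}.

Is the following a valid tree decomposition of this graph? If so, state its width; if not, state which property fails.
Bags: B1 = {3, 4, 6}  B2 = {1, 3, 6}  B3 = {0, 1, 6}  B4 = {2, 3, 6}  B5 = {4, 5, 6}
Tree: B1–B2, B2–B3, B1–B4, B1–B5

Vertex coverage: the bags together contain {0, 1, 2, 3, 4, 5, 6}, the full vertex set. Edge coverage: each edge of G has both endpoints in at least one bag. Running intersection: for every vertex, the bags containing it form a connected subtree. All three properties hold, so this is a valid tree decomposition of width max|bag| − 1 = 2, and hence tw(G) ≤ 2.

Yes; width 2.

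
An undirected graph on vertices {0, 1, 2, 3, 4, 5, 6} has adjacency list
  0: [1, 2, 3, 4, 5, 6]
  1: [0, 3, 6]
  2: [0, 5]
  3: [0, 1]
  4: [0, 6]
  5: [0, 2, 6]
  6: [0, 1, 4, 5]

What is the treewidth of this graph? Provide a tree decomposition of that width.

Treewidth 2.
Bags: B1 = {0, 1, 3}  B2 = {0, 1, 6}  B3 = {0, 5, 6}  B4 = {0, 2, 5}  B5 = {0, 4, 6}
Tree: B1–B2, B2–B3, B3–B4, B2–B5

The largest bag has 3 vertices, giving width 2; this decomposition certifies tw(G) ≤ 2. Conversely, {0, 2, 5} is a clique of size 3, and the vertices of any clique must share a bag in every tree decomposition; so some bag has ≥ 3 vertices and tw(G) ≥ 2. The upper and lower bounds meet at 2, so that is the treewidth.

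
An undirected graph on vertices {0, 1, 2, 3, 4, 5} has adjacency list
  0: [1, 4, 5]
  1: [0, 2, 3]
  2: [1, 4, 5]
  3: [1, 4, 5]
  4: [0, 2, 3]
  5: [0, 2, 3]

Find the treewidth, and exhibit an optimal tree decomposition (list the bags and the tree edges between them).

Treewidth 3.
One such decomposition:
Bags: B1 = {0, 1, 4, 5}  B2 = {1, 3, 4, 5}  B3 = {1, 2, 4, 5}
Tree: B1–B2, B2–B3

The largest bag has 4 vertices, giving width 3; this decomposition certifies tw(G) ≤ 3. For the lower bound: the 4 vertex sets {0,4}, {1,3}, {5}, {2} are disjoint, each induces a connected subgraph, and every pair is joined by at least one edge of G. Contracting each set to a single vertex therefore yields K_{4} as a minor, and since treewidth is minor-monotone, tw(G) ≥ tw(K_{4}) = 3. Therefore the treewidth is 3.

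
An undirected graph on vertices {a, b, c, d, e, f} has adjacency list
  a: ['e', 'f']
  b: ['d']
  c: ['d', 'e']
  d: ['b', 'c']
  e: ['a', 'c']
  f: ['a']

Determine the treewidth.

A width-1 tree decomposition is:
Bags: B1 = {b, d}  B2 = {c, d}  B3 = {c, e}  B4 = {a, e}  B5 = {a, f}
Tree: B1–B2, B2–B3, B3–B4, B4–B5
Every bag has size at most 2, so the width is 2 − 1 = 1 and tw(G) ≤ 1. Any graph with an edge has treewidth ≥ 1, and G has the edge b–d. The upper and lower bounds meet at 1, so that is the treewidth.

1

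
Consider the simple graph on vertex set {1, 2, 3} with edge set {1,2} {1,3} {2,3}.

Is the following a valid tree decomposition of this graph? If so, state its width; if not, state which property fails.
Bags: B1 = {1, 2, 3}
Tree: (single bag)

Yes; width 2.

Every vertex of G appears in some bag (union = {1, 2, 3}); every edge is covered by a bag; and for each vertex v the set of bags containing v is connected in the bag tree. The decomposition is therefore valid. The largest bag has 3 vertices, so the width is 2.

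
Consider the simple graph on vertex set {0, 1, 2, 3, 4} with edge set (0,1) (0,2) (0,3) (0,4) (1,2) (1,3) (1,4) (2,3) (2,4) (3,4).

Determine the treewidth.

A width-4 tree decomposition is:
Bags: B1 = {0, 1, 2, 3, 4}
Tree: (single bag)
A single bag containing all 5 vertices is trivially a valid decomposition of width 4. On the other hand G contains the 5-clique {0, 1, 2, 3, 4}. A clique must lie in a single bag of any decomposition, so no decomposition can have width below 4. Combining the bounds, tw(G) = 4.

4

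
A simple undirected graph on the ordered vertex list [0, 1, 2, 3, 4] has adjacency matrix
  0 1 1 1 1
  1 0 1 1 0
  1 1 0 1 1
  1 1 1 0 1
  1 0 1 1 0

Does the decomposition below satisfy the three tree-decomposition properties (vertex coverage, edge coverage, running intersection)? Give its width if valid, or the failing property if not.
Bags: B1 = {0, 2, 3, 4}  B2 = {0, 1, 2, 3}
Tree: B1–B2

Vertex coverage: the bags together contain {0, 1, 2, 3, 4}, the full vertex set. Edge coverage: each edge of G has both endpoints in at least one bag. Running intersection: for every vertex, the bags containing it form a connected subtree. All three properties hold, so this is a valid tree decomposition of width max|bag| − 1 = 3, and hence tw(G) ≤ 3.

Yes; width 3.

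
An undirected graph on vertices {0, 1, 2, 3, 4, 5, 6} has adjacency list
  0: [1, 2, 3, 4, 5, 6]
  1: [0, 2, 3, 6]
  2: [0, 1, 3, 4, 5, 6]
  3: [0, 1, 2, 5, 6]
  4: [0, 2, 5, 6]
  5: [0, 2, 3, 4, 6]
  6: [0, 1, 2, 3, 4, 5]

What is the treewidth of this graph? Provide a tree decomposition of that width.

Treewidth 4.
One optimal decomposition is:
Bags: B1 = {0, 2, 3, 5, 6}  B2 = {0, 1, 2, 3, 6}  B3 = {0, 2, 4, 5, 6}
Tree: B1–B2, B1–B3

Each bag holds 5 vertices, so the decomposition has width 4, which upper-bounds the treewidth. On the other hand G contains the 5-clique {0, 1, 2, 3, 6}. A clique must lie in a single bag of any decomposition, so no decomposition can have width below 4. Combining the bounds, tw(G) = 4.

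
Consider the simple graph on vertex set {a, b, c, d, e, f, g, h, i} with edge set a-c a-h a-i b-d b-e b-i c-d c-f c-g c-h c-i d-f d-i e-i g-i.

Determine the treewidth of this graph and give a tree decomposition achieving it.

Treewidth 2.
One such decomposition:
Bags: B1 = {c, d, i}  B2 = {a, c, i}  B3 = {c, g, i}  B4 = {a, c, h}  B5 = {b, d, i}  B6 = {c, d, f}  B7 = {b, e, i}
Tree: B1–B2, B2–B3, B2–B4, B1–B5, B1–B6, B5–B7

Every bag has size at most 3, so the width is 3 − 1 = 2 and tw(G) ≤ 2. Conversely, {a, c, h} is a clique of size 3, and the vertices of any clique must share a bag in every tree decomposition; so some bag has ≥ 3 vertices and tw(G) ≥ 2. The upper and lower bounds meet at 2, so that is the treewidth.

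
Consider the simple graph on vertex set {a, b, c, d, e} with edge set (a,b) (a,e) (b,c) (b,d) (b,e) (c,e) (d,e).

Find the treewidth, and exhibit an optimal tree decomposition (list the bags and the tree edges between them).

The largest bag has 3 vertices, giving width 2; this decomposition certifies tw(G) ≤ 2. For the lower bound, the 3 vertices {b, d, e} are pairwise adjacent, and any tree decomposition puts a clique entirely inside one bag — forcing width ≥ 2. Therefore the treewidth is 2.

Treewidth 2.
Bags: B1 = {b, d, e}  B2 = {b, c, e}  B3 = {a, b, e}
Tree: B1–B2, B1–B3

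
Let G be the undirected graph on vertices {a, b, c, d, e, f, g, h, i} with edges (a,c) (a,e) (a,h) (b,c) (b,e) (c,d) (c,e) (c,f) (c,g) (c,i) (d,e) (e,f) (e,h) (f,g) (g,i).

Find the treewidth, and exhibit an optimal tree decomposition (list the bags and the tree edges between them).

Treewidth 2.
One optimal decomposition is:
Bags: B1 = {b, c, e}  B2 = {c, e, f}  B3 = {c, d, e}  B4 = {a, c, e}  B5 = {c, f, g}  B6 = {c, g, i}  B7 = {a, e, h}
Tree: B1–B2, B1–B3, B3–B4, B2–B5, B5–B6, B4–B7

The largest bag has 3 vertices, giving width 2; this decomposition certifies tw(G) ≤ 2. Conversely, {a, e, h} is a clique of size 3, and the vertices of any clique must share a bag in every tree decomposition; so some bag has ≥ 3 vertices and tw(G) ≥ 2. The upper and lower bounds meet at 2, so that is the treewidth.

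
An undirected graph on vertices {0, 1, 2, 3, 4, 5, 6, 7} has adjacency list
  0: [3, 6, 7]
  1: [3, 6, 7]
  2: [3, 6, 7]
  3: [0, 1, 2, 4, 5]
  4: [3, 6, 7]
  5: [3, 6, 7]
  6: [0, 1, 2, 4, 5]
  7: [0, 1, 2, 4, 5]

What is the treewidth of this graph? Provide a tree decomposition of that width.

Each bag holds 4 vertices, so the decomposition has width 3, which upper-bounds the treewidth. For the lower bound: the 4 vertex sets {3,4}, {2,7}, {6}, {0} are disjoint, each induces a connected subgraph, and every pair is joined by at least one edge of G. Contracting each set to a single vertex therefore yields K_{4} as a minor, and since treewidth is minor-monotone, tw(G) ≥ tw(K_{4}) = 3. Hence tw(G) = 3 exactly.

Treewidth 3.
Bags: B1 = {3, 4, 6, 7}  B2 = {2, 3, 6, 7}  B3 = {0, 3, 6, 7}  B4 = {3, 5, 6, 7}  B5 = {1, 3, 6, 7}
Tree: B1–B2, B2–B3, B3–B4, B4–B5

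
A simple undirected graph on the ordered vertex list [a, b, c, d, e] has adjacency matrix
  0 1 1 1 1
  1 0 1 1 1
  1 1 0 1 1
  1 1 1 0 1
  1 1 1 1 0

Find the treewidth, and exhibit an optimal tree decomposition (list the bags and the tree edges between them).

Treewidth 4.
One such decomposition:
Bags: B1 = {a, b, c, d, e}
Tree: (single bag)

With just one bag of size 5, the width is 5 − 1 = 4, so tw(G) ≤ 4. Conversely, {a, b, c, d, e} is a clique of size 5, and the vertices of any clique must share a bag in every tree decomposition; so some bag has ≥ 5 vertices and tw(G) ≥ 4. Combining the bounds, tw(G) = 4.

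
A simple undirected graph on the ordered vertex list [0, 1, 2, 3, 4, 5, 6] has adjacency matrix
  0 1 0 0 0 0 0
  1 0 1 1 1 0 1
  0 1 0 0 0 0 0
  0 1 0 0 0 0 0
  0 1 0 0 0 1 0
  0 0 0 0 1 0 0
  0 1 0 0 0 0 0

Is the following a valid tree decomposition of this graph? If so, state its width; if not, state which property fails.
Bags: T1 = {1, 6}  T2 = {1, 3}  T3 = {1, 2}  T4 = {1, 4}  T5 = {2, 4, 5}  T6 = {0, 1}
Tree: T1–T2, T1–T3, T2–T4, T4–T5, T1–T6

No — bags containing vertex 2 are not connected in the tree.

A tree decomposition must satisfy three properties: every vertex lies in some bag; for every edge, both endpoints lie together in some bag; and for every vertex, the bags containing it form a connected subtree. Here bags containing vertex 2 are not connected in the tree, so the decomposition is invalid.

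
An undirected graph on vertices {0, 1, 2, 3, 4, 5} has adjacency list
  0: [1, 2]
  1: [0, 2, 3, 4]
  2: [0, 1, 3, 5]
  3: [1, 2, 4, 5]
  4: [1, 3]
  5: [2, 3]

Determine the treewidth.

A width-2 tree decomposition is:
Bags: B1 = {1, 2, 3}  B2 = {1, 3, 4}  B3 = {2, 3, 5}  B4 = {0, 1, 2}
Tree: B1–B2, B1–B3, B1–B4
The largest bag has 3 vertices, giving width 2; this decomposition certifies tw(G) ≤ 2. Conversely, {0, 1, 2} is a clique of size 3, and the vertices of any clique must share a bag in every tree decomposition; so some bag has ≥ 3 vertices and tw(G) ≥ 2. The upper and lower bounds meet at 2, so that is the treewidth.

2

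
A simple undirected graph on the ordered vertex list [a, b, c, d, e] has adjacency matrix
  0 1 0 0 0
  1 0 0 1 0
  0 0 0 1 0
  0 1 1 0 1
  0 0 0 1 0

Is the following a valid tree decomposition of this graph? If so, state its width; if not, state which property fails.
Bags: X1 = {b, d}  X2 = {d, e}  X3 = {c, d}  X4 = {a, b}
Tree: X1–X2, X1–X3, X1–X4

Every vertex of G appears in some bag (union = {a, b, c, d, e}); every edge is covered by a bag; and for each vertex v the set of bags containing v is connected in the bag tree. The decomposition is therefore valid. The largest bag has 2 vertices, so the width is 1.

Yes; width 1.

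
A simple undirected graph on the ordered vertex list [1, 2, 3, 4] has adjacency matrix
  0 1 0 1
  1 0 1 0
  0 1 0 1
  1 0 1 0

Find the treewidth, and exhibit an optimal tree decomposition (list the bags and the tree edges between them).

Every bag has size at most 3, so the width is 3 − 1 = 2 and tw(G) ≤ 2. For the lower bound, G contains the cycle 3–2–1–4–3, so G is not a forest; only forests have treewidth ≤ 1, hence tw(G) ≥ 2. Therefore the treewidth is 2.

Treewidth 2.
One optimal decomposition is:
Bags: B1 = {1, 2, 3}  B2 = {1, 3, 4}
Tree: B1–B2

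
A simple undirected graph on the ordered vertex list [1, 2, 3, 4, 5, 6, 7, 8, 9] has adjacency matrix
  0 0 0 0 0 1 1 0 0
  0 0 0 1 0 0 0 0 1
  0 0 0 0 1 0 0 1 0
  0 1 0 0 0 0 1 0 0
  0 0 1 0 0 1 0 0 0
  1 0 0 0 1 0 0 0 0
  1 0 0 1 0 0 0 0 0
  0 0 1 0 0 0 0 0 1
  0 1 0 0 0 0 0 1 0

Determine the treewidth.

2

A width-2 tree decomposition is:
Bags: B1 = {3, 8, 9}  B2 = {2, 3, 9}  B3 = {2, 3, 4}  B4 = {3, 4, 7}  B5 = {1, 3, 7}  B6 = {1, 3, 6}  B7 = {3, 5, 6}
Tree: B1–B2, B2–B3, B3–B4, B4–B5, B5–B6, B6–B7
The largest bag has 3 vertices, giving width 2; this decomposition certifies tw(G) ≤ 2. The edges 3–8–9–2–4–7–1–6–5–3 form a cycle, so G is not a tree and its treewidth is at least 2. The upper and lower bounds meet at 2, so that is the treewidth.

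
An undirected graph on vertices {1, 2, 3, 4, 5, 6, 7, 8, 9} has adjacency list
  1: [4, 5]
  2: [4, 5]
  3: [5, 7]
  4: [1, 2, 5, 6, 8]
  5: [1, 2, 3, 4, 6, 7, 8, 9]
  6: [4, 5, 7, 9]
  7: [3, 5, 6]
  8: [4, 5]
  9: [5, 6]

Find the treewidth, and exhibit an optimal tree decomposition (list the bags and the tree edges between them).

Treewidth 2.
Bags: B1 = {5, 6, 7}  B2 = {4, 5, 6}  B3 = {5, 6, 9}  B4 = {3, 5, 7}  B5 = {1, 4, 5}  B6 = {4, 5, 8}  B7 = {2, 4, 5}
Tree: B1–B2, B2–B3, B1–B4, B2–B5, B5–B6, B2–B7

Every bag has size at most 3, so the width is 3 − 1 = 2 and tw(G) ≤ 2. Conversely, {5, 6, 9} is a clique of size 3, and the vertices of any clique must share a bag in every tree decomposition; so some bag has ≥ 3 vertices and tw(G) ≥ 2. Therefore the treewidth is 2.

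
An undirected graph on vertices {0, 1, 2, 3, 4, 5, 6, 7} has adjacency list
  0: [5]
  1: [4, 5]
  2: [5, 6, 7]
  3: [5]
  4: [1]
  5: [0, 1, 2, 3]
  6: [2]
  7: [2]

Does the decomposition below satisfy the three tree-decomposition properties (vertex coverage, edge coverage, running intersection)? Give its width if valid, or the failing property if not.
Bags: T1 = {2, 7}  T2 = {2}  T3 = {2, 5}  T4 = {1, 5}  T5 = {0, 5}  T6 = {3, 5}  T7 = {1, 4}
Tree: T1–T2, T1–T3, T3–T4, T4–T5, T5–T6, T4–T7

A tree decomposition must satisfy three properties: every vertex lies in some bag; for every edge, both endpoints lie together in some bag; and for every vertex, the bags containing it form a connected subtree. Here vertex 6 appears in no bag, so the decomposition is invalid.

No — vertex 6 appears in no bag.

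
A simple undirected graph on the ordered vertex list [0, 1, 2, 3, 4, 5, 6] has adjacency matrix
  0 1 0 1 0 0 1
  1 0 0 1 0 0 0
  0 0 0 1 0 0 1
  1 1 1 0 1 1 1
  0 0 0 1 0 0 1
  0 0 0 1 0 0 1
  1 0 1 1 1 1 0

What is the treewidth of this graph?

A width-2 tree decomposition is:
Bags: B1 = {3, 5, 6}  B2 = {0, 3, 6}  B3 = {3, 4, 6}  B4 = {0, 1, 3}  B5 = {2, 3, 6}
Tree: B1–B2, B1–B3, B2–B4, B1–B5
Each bag holds 3 vertices, so the decomposition has width 2, which upper-bounds the treewidth. For the lower bound, the 3 vertices {0, 1, 3} are pairwise adjacent, and any tree decomposition puts a clique entirely inside one bag — forcing width ≥ 2. Hence tw(G) = 2 exactly.

2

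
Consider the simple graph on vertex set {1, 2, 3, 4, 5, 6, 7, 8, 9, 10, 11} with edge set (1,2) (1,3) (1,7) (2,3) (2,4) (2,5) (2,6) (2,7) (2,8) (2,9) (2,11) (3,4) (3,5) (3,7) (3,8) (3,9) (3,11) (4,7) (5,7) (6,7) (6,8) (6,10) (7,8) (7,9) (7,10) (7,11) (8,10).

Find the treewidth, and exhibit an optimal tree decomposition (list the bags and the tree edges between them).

Treewidth 3.
Bags: B1 = {2, 3, 5, 7}  B2 = {1, 2, 3, 7}  B3 = {2, 3, 7, 11}  B4 = {2, 3, 7, 8}  B5 = {2, 3, 4, 7}  B6 = {2, 3, 7, 9}  B7 = {2, 6, 7, 8}  B8 = {6, 7, 8, 10}
Tree: B1–B2, B1–B3, B2–B4, B3–B5, B3–B6, B4–B7, B7–B8

The largest bag has 4 vertices, giving width 3; this decomposition certifies tw(G) ≤ 3. Conversely, {1, 2, 3, 7} is a clique of size 4, and the vertices of any clique must share a bag in every tree decomposition; so some bag has ≥ 4 vertices and tw(G) ≥ 3. Therefore the treewidth is 3.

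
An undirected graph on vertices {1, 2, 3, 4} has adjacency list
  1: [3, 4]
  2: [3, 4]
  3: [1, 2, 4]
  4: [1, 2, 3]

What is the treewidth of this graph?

A width-2 tree decomposition is:
Bags: B1 = {1, 3, 4}  B2 = {2, 3, 4}
Tree: B1–B2
The largest bag has 3 vertices, giving width 2; this decomposition certifies tw(G) ≤ 2. For the lower bound, the 3 vertices {1, 3, 4} are pairwise adjacent, and any tree decomposition puts a clique entirely inside one bag — forcing width ≥ 2. Combining the bounds, tw(G) = 2.

2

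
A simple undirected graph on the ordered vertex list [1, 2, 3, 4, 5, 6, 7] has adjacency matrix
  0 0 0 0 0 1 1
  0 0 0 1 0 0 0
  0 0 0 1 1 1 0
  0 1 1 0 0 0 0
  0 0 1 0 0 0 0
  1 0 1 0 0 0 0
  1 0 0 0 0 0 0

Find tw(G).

A width-1 tree decomposition is:
Bags: B1 = {3, 4}  B2 = {3, 6}  B3 = {1, 6}  B4 = {2, 4}  B5 = {3, 5}  B6 = {1, 7}
Tree: B1–B2, B2–B3, B1–B4, B1–B5, B3–B6
Every bag has size at most 2, so the width is 2 − 1 = 1 and tw(G) ≤ 1. G has an edge, so its treewidth is at least 1. Hence tw(G) = 1 exactly.

1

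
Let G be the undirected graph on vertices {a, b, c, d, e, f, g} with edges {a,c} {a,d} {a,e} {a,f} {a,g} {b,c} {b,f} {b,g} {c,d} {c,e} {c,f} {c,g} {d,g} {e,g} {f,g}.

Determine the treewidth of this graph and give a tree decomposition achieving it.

Each bag holds 4 vertices, so the decomposition has width 3, which upper-bounds the treewidth. Conversely, {a, c, d, g} is a clique of size 4, and the vertices of any clique must share a bag in every tree decomposition; so some bag has ≥ 4 vertices and tw(G) ≥ 3. The upper and lower bounds meet at 3, so that is the treewidth.

Treewidth 3.
One such decomposition:
Bags: B1 = {a, c, d, g}  B2 = {a, c, e, g}  B3 = {a, c, f, g}  B4 = {b, c, f, g}
Tree: B1–B2, B1–B3, B3–B4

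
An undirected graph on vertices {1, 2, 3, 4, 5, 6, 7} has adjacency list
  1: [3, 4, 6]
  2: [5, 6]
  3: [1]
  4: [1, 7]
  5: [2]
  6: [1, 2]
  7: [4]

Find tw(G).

1

A width-1 tree decomposition is:
Bags: B1 = {1, 3}  B2 = {1, 6}  B3 = {1, 4}  B4 = {2, 6}  B5 = {4, 7}  B6 = {2, 5}
Tree: B1–B2, B2–B3, B2–B4, B3–B5, B4–B6
Each bag holds 2 vertices, so the decomposition has width 1, which upper-bounds the treewidth. Since G has at least one edge (e.g. 3–1), it is not an edgeless graph, so tw(G) ≥ 1. Combining the bounds, tw(G) = 1.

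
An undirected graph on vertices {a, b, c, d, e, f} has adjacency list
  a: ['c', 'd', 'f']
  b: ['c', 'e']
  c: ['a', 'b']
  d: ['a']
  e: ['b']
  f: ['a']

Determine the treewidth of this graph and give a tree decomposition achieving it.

Treewidth 1.
Bags: B1 = {a, c}  B2 = {a, d}  B3 = {b, c}  B4 = {b, e}  B5 = {a, f}
Tree: B1–B2, B1–B3, B3–B4, B2–B5

The largest bag has 2 vertices, giving width 1; this decomposition certifies tw(G) ≤ 1. Any graph with an edge has treewidth ≥ 1, and G has the edge c–a. Hence tw(G) = 1 exactly.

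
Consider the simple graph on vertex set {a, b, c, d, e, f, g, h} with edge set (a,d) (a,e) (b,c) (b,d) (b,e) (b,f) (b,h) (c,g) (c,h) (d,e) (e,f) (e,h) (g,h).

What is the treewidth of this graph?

A width-2 tree decomposition is:
Bags: B1 = {b, e, h}  B2 = {b, c, h}  B3 = {b, d, e}  B4 = {a, d, e}  B5 = {b, e, f}  B6 = {c, g, h}
Tree: B1–B2, B1–B3, B3–B4, B1–B5, B2–B6
Every bag has size at most 3, so the width is 3 − 1 = 2 and tw(G) ≤ 2. On the other hand G contains the 3-clique {c, g, h}. A clique must lie in a single bag of any decomposition, so no decomposition can have width below 2. Therefore the treewidth is 2.

2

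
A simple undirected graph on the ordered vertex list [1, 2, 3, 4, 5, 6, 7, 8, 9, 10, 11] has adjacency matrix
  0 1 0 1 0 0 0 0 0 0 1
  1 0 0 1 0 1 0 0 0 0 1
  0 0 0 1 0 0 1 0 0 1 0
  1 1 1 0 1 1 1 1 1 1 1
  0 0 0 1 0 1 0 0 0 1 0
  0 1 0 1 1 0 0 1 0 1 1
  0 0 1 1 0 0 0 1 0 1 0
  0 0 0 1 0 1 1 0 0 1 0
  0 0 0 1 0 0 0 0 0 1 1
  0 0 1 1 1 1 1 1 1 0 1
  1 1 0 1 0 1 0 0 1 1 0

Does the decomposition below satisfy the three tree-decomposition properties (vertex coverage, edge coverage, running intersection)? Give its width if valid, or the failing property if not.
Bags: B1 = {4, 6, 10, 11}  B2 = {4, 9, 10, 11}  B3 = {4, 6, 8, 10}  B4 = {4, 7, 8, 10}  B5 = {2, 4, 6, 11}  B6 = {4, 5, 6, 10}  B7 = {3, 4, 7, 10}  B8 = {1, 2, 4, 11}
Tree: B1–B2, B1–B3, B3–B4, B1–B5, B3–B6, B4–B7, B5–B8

Every vertex of G appears in some bag (union = {1, 2, 3, 4, 5, 6, 7, 8, 9, 10, 11}); every edge is covered by a bag; and for each vertex v the set of bags containing v is connected in the bag tree. The decomposition is therefore valid. The largest bag has 4 vertices, so the width is 3.

Yes; width 3.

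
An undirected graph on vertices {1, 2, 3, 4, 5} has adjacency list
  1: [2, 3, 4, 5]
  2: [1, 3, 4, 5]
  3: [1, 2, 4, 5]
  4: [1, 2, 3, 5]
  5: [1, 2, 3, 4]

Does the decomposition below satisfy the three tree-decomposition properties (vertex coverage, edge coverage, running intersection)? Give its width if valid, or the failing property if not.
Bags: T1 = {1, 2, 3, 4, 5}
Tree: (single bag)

Every vertex of G appears in some bag (union = {1, 2, 3, 4, 5}); every edge is covered by a bag; and for each vertex v the set of bags containing v is connected in the bag tree. The decomposition is therefore valid. The largest bag has 5 vertices, so the width is 4.

Yes; width 4.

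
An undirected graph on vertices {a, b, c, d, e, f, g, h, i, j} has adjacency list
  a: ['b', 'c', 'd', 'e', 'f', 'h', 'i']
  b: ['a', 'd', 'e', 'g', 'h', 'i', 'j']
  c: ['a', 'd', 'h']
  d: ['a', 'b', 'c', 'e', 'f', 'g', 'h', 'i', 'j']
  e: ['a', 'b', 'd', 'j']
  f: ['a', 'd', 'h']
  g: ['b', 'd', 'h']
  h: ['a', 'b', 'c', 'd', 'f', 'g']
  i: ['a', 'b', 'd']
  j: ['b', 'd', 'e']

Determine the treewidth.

A width-3 tree decomposition is:
Bags: B1 = {a, b, d, e}  B2 = {b, d, e, j}  B3 = {a, b, d, h}  B4 = {b, d, g, h}  B5 = {a, c, d, h}  B6 = {a, d, f, h}  B7 = {a, b, d, i}
Tree: B1–B2, B1–B3, B3–B4, B3–B5, B5–B6, B3–B7
The largest bag has 4 vertices, giving width 3; this decomposition certifies tw(G) ≤ 3. On the other hand G contains the 4-clique {a, c, d, h}. A clique must lie in a single bag of any decomposition, so no decomposition can have width below 3. Hence tw(G) = 3 exactly.

3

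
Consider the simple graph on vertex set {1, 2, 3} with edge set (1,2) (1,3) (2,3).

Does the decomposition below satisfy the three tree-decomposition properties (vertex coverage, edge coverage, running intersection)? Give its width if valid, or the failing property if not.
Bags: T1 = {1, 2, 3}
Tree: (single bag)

Yes; width 2.

Checking the three conditions: (i) the bags cover all of {1, 2, 3}; (ii) for each edge, some bag contains both endpoints; (iii) the bags containing any fixed vertex form a subtree. All hold, so the decomposition is valid with width 3 − 1 = 2.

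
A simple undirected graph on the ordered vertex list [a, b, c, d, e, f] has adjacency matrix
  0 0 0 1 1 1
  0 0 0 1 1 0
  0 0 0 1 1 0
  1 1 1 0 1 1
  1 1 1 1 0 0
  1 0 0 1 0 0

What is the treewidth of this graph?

2

A width-2 tree decomposition is:
Bags: B1 = {a, d, e}  B2 = {b, d, e}  B3 = {a, d, f}  B4 = {c, d, e}
Tree: B1–B2, B1–B3, B1–B4
The largest bag has 3 vertices, giving width 2; this decomposition certifies tw(G) ≤ 2. For the lower bound, the 3 vertices {c, d, e} are pairwise adjacent, and any tree decomposition puts a clique entirely inside one bag — forcing width ≥ 2. Combining the bounds, tw(G) = 2.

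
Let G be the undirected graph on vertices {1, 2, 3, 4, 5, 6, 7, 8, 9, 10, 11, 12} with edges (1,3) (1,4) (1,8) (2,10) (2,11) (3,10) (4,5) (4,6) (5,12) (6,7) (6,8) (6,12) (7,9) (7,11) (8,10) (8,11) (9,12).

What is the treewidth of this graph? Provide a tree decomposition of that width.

Treewidth 3.
One optimal decomposition is:
Bags: B1 = {4, 5, 9, 12}  B2 = {4, 6, 9, 12}  B3 = {4, 6, 7, 9}  B4 = {1, 4, 6, 7}  B5 = {1, 6, 7, 8}  B6 = {1, 7, 8, 11}  B7 = {1, 3, 8, 11}  B8 = {3, 8, 10, 11}  B9 = {2, 3, 10, 11}
Tree: B1–B2, B2–B3, B3–B4, B4–B5, B5–B6, B6–B7, B7–B8, B8–B9

Each bag holds 4 vertices, so the decomposition has width 3, which upper-bounds the treewidth. For the lower bound: the 4 vertex sets {5,9,12}, {4}, {6}, {1,7,8,11} are disjoint, each induces a connected subgraph, and every pair is joined by at least one edge of G. Contracting each set to a single vertex therefore yields K_{4} as a minor, and since treewidth is minor-monotone, tw(G) ≥ tw(K_{4}) = 3. Hence tw(G) = 3 exactly.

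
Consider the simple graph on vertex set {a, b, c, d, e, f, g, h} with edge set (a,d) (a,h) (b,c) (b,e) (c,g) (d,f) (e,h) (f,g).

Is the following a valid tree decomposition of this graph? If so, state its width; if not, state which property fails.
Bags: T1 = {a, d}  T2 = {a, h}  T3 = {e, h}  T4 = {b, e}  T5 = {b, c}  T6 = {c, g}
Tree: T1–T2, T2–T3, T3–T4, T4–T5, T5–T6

A tree decomposition must satisfy three properties: every vertex lies in some bag; for every edge, both endpoints lie together in some bag; and for every vertex, the bags containing it form a connected subtree. Here vertex f appears in no bag, so the decomposition is invalid.

No — vertex f appears in no bag.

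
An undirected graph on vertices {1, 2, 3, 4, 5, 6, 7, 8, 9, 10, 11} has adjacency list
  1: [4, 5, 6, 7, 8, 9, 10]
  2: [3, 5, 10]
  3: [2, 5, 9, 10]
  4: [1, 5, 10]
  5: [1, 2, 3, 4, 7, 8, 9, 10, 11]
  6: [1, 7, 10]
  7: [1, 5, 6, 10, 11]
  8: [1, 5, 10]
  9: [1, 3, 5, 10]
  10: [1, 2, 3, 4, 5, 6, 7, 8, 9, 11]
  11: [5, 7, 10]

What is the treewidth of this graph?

A width-3 tree decomposition is:
Bags: B1 = {1, 5, 7, 10}  B2 = {1, 5, 9, 10}  B3 = {3, 5, 9, 10}  B4 = {1, 5, 8, 10}  B5 = {1, 4, 5, 10}  B6 = {1, 6, 7, 10}  B7 = {2, 3, 5, 10}  B8 = {5, 7, 10, 11}
Tree: B1–B2, B2–B3, B2–B4, B2–B5, B1–B6, B3–B7, B1–B8
Each bag holds 4 vertices, so the decomposition has width 3, which upper-bounds the treewidth. On the other hand G contains the 4-clique {5, 7, 10, 11}. A clique must lie in a single bag of any decomposition, so no decomposition can have width below 3. Hence tw(G) = 3 exactly.

3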